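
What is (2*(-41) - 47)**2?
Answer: 16641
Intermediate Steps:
(2*(-41) - 47)**2 = (-82 - 47)**2 = (-129)**2 = 16641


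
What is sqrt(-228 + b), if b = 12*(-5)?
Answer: 12*I*sqrt(2) ≈ 16.971*I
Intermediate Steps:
b = -60
sqrt(-228 + b) = sqrt(-228 - 60) = sqrt(-288) = 12*I*sqrt(2)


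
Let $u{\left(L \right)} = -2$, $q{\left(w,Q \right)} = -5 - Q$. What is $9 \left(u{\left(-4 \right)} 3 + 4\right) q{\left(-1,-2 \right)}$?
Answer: $54$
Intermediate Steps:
$9 \left(u{\left(-4 \right)} 3 + 4\right) q{\left(-1,-2 \right)} = 9 \left(\left(-2\right) 3 + 4\right) \left(-5 - -2\right) = 9 \left(-6 + 4\right) \left(-5 + 2\right) = 9 \left(-2\right) \left(-3\right) = \left(-18\right) \left(-3\right) = 54$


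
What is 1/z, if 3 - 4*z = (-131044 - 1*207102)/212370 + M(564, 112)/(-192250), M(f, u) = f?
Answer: 4082813250/4690318567 ≈ 0.87048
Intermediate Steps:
z = 4690318567/4082813250 (z = ¾ - ((-131044 - 1*207102)/212370 + 564/(-192250))/4 = ¾ - ((-131044 - 207102)*(1/212370) + 564*(-1/192250))/4 = ¾ - (-338146*1/212370 - 282/96125)/4 = ¾ - (-169073/106185 - 282/96125)/4 = ¾ - ¼*(-3256417259/2041406625) = ¾ + 3256417259/8165626500 = 4690318567/4082813250 ≈ 1.1488)
1/z = 1/(4690318567/4082813250) = 4082813250/4690318567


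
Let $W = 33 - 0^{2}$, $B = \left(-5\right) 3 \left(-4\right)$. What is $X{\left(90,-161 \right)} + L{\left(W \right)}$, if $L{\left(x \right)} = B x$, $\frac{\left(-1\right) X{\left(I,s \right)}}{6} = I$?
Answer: $1440$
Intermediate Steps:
$X{\left(I,s \right)} = - 6 I$
$B = 60$ ($B = \left(-15\right) \left(-4\right) = 60$)
$W = 33$ ($W = 33 - 0 = 33 + 0 = 33$)
$L{\left(x \right)} = 60 x$
$X{\left(90,-161 \right)} + L{\left(W \right)} = \left(-6\right) 90 + 60 \cdot 33 = -540 + 1980 = 1440$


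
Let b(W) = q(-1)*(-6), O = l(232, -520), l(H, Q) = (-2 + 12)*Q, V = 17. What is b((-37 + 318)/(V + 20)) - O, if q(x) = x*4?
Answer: 5224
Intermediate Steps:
l(H, Q) = 10*Q
q(x) = 4*x
O = -5200 (O = 10*(-520) = -5200)
b(W) = 24 (b(W) = (4*(-1))*(-6) = -4*(-6) = 24)
b((-37 + 318)/(V + 20)) - O = 24 - 1*(-5200) = 24 + 5200 = 5224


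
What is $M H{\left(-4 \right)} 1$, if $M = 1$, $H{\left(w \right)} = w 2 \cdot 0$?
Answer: $0$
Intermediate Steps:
$H{\left(w \right)} = 0$ ($H{\left(w \right)} = 2 w 0 = 0$)
$M H{\left(-4 \right)} 1 = 1 \cdot 0 \cdot 1 = 0 \cdot 1 = 0$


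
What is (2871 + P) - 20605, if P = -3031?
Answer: -20765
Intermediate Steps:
(2871 + P) - 20605 = (2871 - 3031) - 20605 = -160 - 20605 = -20765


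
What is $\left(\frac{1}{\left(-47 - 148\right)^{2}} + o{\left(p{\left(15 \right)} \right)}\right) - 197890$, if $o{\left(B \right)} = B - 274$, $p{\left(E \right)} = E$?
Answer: $- \frac{7534615724}{38025} \approx -1.9815 \cdot 10^{5}$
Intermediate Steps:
$o{\left(B \right)} = -274 + B$ ($o{\left(B \right)} = B - 274 = -274 + B$)
$\left(\frac{1}{\left(-47 - 148\right)^{2}} + o{\left(p{\left(15 \right)} \right)}\right) - 197890 = \left(\frac{1}{\left(-47 - 148\right)^{2}} + \left(-274 + 15\right)\right) - 197890 = \left(\frac{1}{\left(-195\right)^{2}} - 259\right) - 197890 = \left(\frac{1}{38025} - 259\right) - 197890 = - \frac{9848474}{38025} - 197890 = - \frac{7534615724}{38025}$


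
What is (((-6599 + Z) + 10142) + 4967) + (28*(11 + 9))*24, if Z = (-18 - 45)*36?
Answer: 19682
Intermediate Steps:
Z = -2268 (Z = -63*36 = -2268)
(((-6599 + Z) + 10142) + 4967) + (28*(11 + 9))*24 = (((-6599 - 2268) + 10142) + 4967) + (28*(11 + 9))*24 = ((-8867 + 10142) + 4967) + (28*20)*24 = (1275 + 4967) + 560*24 = 6242 + 13440 = 19682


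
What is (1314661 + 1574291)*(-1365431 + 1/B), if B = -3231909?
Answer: -4249599027302335520/1077303 ≈ -3.9447e+12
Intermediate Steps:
(1314661 + 1574291)*(-1365431 + 1/B) = (1314661 + 1574291)*(-1365431 + 1/(-3231909)) = 2888952*(-1365431 - 1/3231909) = 2888952*(-4412948737780/3231909) = -4249599027302335520/1077303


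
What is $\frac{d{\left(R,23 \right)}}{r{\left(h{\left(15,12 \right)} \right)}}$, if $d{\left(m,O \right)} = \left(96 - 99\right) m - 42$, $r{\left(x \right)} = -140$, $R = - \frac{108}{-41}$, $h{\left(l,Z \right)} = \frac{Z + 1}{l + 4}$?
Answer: $\frac{1023}{2870} \approx 0.35645$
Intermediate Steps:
$h{\left(l,Z \right)} = \frac{1 + Z}{4 + l}$
$R = \frac{108}{41}$ ($R = \left(-108\right) \left(- \frac{1}{41}\right) = \frac{108}{41} \approx 2.6341$)
$d{\left(m,O \right)} = -42 - 3 m$ ($d{\left(m,O \right)} = \left(96 - 99\right) m - 42 = - 3 m - 42 = -42 - 3 m$)
$\frac{d{\left(R,23 \right)}}{r{\left(h{\left(15,12 \right)} \right)}} = \frac{-42 - \frac{324}{41}}{-140} = \left(-42 - \frac{324}{41}\right) \left(- \frac{1}{140}\right) = \left(- \frac{2046}{41}\right) \left(- \frac{1}{140}\right) = \frac{1023}{2870}$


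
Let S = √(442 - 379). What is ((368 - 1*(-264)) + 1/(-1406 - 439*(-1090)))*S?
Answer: 1270983601*√7/670350 ≈ 5016.3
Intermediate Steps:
S = 3*√7 (S = √63 = 3*√7 ≈ 7.9373)
((368 - 1*(-264)) + 1/(-1406 - 439*(-1090)))*S = ((368 - 1*(-264)) + 1/(-1406 - 439*(-1090)))*(3*√7) = ((368 + 264) - 1/1090/(-1845))*(3*√7) = (632 - 1/1845*(-1/1090))*(3*√7) = (632 + 1/2011050)*(3*√7) = 1270983601*(3*√7)/2011050 = 1270983601*√7/670350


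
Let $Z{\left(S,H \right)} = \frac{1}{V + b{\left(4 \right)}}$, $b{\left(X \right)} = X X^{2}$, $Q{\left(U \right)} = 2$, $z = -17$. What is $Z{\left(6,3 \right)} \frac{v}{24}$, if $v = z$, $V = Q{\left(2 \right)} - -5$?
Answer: $- \frac{17}{1704} \approx -0.0099765$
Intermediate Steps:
$V = 7$ ($V = 2 - -5 = 2 + 5 = 7$)
$b{\left(X \right)} = X^{3}$
$v = -17$
$Z{\left(S,H \right)} = \frac{1}{71}$ ($Z{\left(S,H \right)} = \frac{1}{7 + 4^{3}} = \frac{1}{7 + 64} = \frac{1}{71}$)
$Z{\left(6,3 \right)} \frac{v}{24} = \frac{\left(-17\right) \frac{1}{24}}{71} = \frac{1}{71} \left(- \frac{17}{24}\right) = - \frac{17}{1704}$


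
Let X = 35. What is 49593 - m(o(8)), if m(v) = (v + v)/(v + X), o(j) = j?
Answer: 2132483/43 ≈ 49593.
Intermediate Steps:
m(v) = 2*v/(35 + v) (m(v) = (v + v)/(v + 35) = (2*v)/(35 + v) = 2*v/(35 + v))
49593 - m(o(8)) = 49593 - 2*8/(35 + 8) = 49593 - 2*8/43 = 49593 - 1*16/43 = 49593 - 16/43 = 2132483/43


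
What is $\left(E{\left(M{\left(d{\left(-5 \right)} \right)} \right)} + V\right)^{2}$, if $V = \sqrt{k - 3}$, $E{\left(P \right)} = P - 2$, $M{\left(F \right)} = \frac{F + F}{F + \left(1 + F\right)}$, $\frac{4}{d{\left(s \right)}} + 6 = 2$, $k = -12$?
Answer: $-15$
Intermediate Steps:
$d{\left(s \right)} = -1$ ($d{\left(s \right)} = \frac{4}{-6 + 2} = \frac{4}{-4} = 4 \left(- \frac{1}{4}\right) = -1$)
$M{\left(F \right)} = \frac{2 F}{1 + 2 F}$
$E{\left(P \right)} = -2 + P$
$V = i \sqrt{15}$ ($V = \sqrt{-12 - 3} = \sqrt{-15} = i \sqrt{15} \approx 3.873 i$)
$\left(E{\left(M{\left(d{\left(-5 \right)} \right)} \right)} + V\right)^{2} = \left(\left(-2 + 2 \left(-1\right) \frac{1}{1 + 2 \left(-1\right)}\right) + i \sqrt{15}\right)^{2} = \left(\left(-2 + 2 \left(-1\right) \frac{1}{1 - 2}\right) + i \sqrt{15}\right)^{2} = \left(\left(-2 + 2 \left(-1\right) \frac{1}{-1}\right) + i \sqrt{15}\right)^{2} = \left(\left(-2 + 2 \left(-1\right) \left(-1\right)\right) + i \sqrt{15}\right)^{2} = \left(\left(-2 + 2\right) + i \sqrt{15}\right)^{2} = \left(0 + i \sqrt{15}\right)^{2} = \left(i \sqrt{15}\right)^{2} = -15$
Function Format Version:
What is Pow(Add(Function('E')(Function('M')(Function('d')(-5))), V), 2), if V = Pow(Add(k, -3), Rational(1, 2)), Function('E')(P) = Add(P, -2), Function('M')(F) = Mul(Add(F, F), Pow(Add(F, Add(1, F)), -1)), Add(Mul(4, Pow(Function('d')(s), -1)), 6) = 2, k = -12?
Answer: -15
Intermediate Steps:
Function('d')(s) = -1 (Function('d')(s) = Mul(4, Pow(Add(-6, 2), -1)) = Mul(4, Pow(-4, -1)) = Mul(4, Rational(-1, 4)) = -1)
Function('M')(F) = Mul(2, F, Pow(Add(1, Mul(2, F)), -1)) (Function('M')(F) = Mul(Mul(2, F), Pow(Add(1, Mul(2, F)), -1)) = Mul(2, F, Pow(Add(1, Mul(2, F)), -1)))
Function('E')(P) = Add(-2, P)
V = Mul(I, Pow(15, Rational(1, 2))) (V = Pow(Add(-12, -3), Rational(1, 2)) = Pow(-15, Rational(1, 2)) = Mul(I, Pow(15, Rational(1, 2))) ≈ Mul(3.8730, I))
Pow(Add(Function('E')(Function('M')(Function('d')(-5))), V), 2) = Pow(Add(Add(-2, Mul(2, -1, Pow(Add(1, Mul(2, -1)), -1))), Mul(I, Pow(15, Rational(1, 2)))), 2) = Pow(Add(Add(-2, Mul(2, -1, Pow(Add(1, -2), -1))), Mul(I, Pow(15, Rational(1, 2)))), 2) = Pow(Add(Add(-2, Mul(2, -1, Pow(-1, -1))), Mul(I, Pow(15, Rational(1, 2)))), 2) = Pow(Add(Add(-2, Mul(2, -1, -1)), Mul(I, Pow(15, Rational(1, 2)))), 2) = Pow(Add(Add(-2, 2), Mul(I, Pow(15, Rational(1, 2)))), 2) = Pow(Add(0, Mul(I, Pow(15, Rational(1, 2)))), 2) = Pow(Mul(I, Pow(15, Rational(1, 2))), 2) = -15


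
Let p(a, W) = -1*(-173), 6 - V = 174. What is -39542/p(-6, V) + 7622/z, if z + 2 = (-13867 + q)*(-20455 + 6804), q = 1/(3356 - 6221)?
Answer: -289800046213123/1267902908977 ≈ -228.57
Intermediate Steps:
V = -168 (V = 6 - 1*174 = 6 - 174 = -168)
p(a, W) = 173
q = -1/2865 (q = 1/(-2865) = -1/2865 ≈ -0.00034904)
z = 542339972626/2865 (z = -2 + (-13867 - 1/2865)*(-20455 + 6804) = -2 - 39728956/2865*(-13651) = -2 + 542339978356/2865 = 542339972626/2865 ≈ 1.8930e+8)
-39542/p(-6, V) + 7622/z = -39542/173 + 7622/(542339972626/2865) = -39542*1/173 + 7622*(2865/542339972626) = -39542/173 + 295095/7328918549 = -289800046213123/1267902908977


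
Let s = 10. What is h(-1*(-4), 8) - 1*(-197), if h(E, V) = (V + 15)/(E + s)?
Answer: 2781/14 ≈ 198.64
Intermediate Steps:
h(E, V) = (15 + V)/(10 + E) (h(E, V) = (V + 15)/(E + 10) = (15 + V)/(10 + E))
h(-1*(-4), 8) - 1*(-197) = (15 + 8)/(10 - 1*(-4)) - 1*(-197) = 23/(10 + 4) + 197 = 23/14 + 197 = 2781/14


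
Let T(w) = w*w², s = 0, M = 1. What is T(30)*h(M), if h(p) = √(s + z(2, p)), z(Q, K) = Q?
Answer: 27000*√2 ≈ 38184.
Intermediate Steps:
T(w) = w³
h(p) = √2 (h(p) = √(0 + 2) = √2)
T(30)*h(M) = 30³*√2 = 27000*√2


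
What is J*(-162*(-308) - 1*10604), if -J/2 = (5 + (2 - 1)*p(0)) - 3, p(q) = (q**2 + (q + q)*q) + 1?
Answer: -235752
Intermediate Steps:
p(q) = 1 + 3*q**2 (p(q) = (q**2 + (2*q)*q) + 1 = (q**2 + 2*q**2) + 1 = 3*q**2 + 1 = 1 + 3*q**2)
J = -6 (J = -2*((5 + (2 - 1)*(1 + 3*0**2)) - 3) = -2*((5 + 1*(1 + 3*0)) - 3) = -2*((5 + 1*(1 + 0)) - 3) = -2*((5 + 1*1) - 3) = -2*((5 + 1) - 3) = -2*(6 - 3) = -2*3 = -6)
J*(-162*(-308) - 1*10604) = -6*(-162*(-308) - 1*10604) = -6*(49896 - 10604) = -6*39292 = -235752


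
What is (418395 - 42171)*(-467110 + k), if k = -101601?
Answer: -213962727264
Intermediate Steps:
(418395 - 42171)*(-467110 + k) = (418395 - 42171)*(-467110 - 101601) = 376224*(-568711) = -213962727264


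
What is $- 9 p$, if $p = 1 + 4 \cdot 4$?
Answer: $-153$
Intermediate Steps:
$p = 17$ ($p = 1 + 16 = 17$)
$- 9 p = \left(-9\right) 17 = -153$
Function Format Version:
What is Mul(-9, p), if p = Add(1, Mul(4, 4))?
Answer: -153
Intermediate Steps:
p = 17 (p = Add(1, 16) = 17)
Mul(-9, p) = Mul(-9, 17) = -153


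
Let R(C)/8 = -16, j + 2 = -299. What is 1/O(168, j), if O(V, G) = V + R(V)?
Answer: 1/40 ≈ 0.025000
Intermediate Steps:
j = -301 (j = -2 - 299 = -301)
R(C) = -128 (R(C) = 8*(-16) = -128)
O(V, G) = -128 + V (O(V, G) = V - 128 = -128 + V)
1/O(168, j) = 1/(-128 + 168) = 1/40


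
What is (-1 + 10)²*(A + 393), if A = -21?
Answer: 30132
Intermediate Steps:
(-1 + 10)²*(A + 393) = (-1 + 10)²*(-21 + 393) = 9²*372 = 81*372 = 30132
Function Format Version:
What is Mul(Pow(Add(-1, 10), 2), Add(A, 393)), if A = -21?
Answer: 30132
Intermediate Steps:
Mul(Pow(Add(-1, 10), 2), Add(A, 393)) = Mul(Pow(Add(-1, 10), 2), Add(-21, 393)) = Mul(Pow(9, 2), 372) = Mul(81, 372) = 30132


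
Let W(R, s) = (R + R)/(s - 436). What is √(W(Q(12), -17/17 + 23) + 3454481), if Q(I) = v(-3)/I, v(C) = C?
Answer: √65787136187/138 ≈ 1858.6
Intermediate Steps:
Q(I) = -3/I
W(R, s) = 2*R/(-436 + s) (W(R, s) = (2*R)/(-436 + s) = 2*R/(-436 + s))
√(W(Q(12), -17/17 + 23) + 3454481) = √(2*(-3/12)/(-436 + (-17/17 + 23)) + 3454481) = √(2*(-3*1/12)/(-436 + (-17*1/17 + 23)) + 3454481) = √(2*(-¼)/(-436 + (-1 + 23)) + 3454481) = √(2*(-¼)/(-436 + 22) + 3454481) = √(2*(-¼)/(-414) + 3454481) = √(2*(-¼)*(-1/414) + 3454481) = √(1/828 + 3454481) = √(2860310269/828) = √65787136187/138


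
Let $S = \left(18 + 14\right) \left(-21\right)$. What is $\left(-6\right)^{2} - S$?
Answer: $708$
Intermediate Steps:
$S = -672$ ($S = 32 \left(-21\right) = -672$)
$\left(-6\right)^{2} - S = \left(-6\right)^{2} - -672 = 36 + 672 = 708$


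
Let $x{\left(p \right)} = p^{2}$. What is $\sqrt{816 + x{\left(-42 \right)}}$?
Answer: $2 \sqrt{645} \approx 50.794$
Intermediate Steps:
$\sqrt{816 + x{\left(-42 \right)}} = \sqrt{816 + \left(-42\right)^{2}} = \sqrt{816 + 1764} = \sqrt{2580} = 2 \sqrt{645}$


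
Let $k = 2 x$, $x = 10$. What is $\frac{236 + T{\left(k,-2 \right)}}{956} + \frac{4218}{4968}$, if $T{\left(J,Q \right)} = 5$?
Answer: $\frac{54476}{49473} \approx 1.1011$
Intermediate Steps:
$k = 20$ ($k = 2 \cdot 10 = 20$)
$\frac{236 + T{\left(k,-2 \right)}}{956} + \frac{4218}{4968} = \frac{236 + 5}{956} + \frac{4218}{4968} = 241 \cdot \frac{1}{956} + 4218 \cdot \frac{1}{4968} = \frac{241}{956} + \frac{703}{828} = \frac{54476}{49473}$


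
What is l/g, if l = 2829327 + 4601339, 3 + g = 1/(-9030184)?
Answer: -67100281222544/27090553 ≈ -2.4769e+6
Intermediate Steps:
g = -27090553/9030184 (g = -3 + 1/(-9030184) = -3 - 1/9030184 = -27090553/9030184 ≈ -3.0000)
l = 7430666
l/g = 7430666/(-27090553/9030184) = 7430666*(-9030184/27090553) = -67100281222544/27090553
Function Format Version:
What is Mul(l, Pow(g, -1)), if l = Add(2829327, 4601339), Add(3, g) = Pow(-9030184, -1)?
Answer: Rational(-67100281222544, 27090553) ≈ -2.4769e+6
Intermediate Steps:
g = Rational(-27090553, 9030184) (g = Add(-3, Pow(-9030184, -1)) = Add(-3, Rational(-1, 9030184)) = Rational(-27090553, 9030184) ≈ -3.0000)
l = 7430666
Mul(l, Pow(g, -1)) = Mul(7430666, Pow(Rational(-27090553, 9030184), -1)) = Mul(7430666, Rational(-9030184, 27090553)) = Rational(-67100281222544, 27090553)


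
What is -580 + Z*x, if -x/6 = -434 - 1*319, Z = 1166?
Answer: 5267408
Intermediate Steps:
x = 4518 (x = -6*(-434 - 1*319) = -6*(-434 - 319) = -6*(-753) = 4518)
-580 + Z*x = -580 + 1166*4518 = -580 + 5267988 = 5267408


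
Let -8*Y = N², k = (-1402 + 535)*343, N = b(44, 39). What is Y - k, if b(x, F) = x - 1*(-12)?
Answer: 296989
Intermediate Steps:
b(x, F) = 12 + x (b(x, F) = x + 12 = 12 + x)
N = 56 (N = 12 + 44 = 56)
k = -297381 (k = -867*343 = -297381)
Y = -392 (Y = -⅛*56² = -⅛*3136 = -392)
Y - k = -392 - 1*(-297381) = -392 + 297381 = 296989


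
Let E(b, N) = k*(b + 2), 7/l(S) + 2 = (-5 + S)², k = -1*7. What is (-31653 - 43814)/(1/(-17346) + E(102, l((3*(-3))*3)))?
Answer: 1309050582/12627889 ≈ 103.66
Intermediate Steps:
k = -7
l(S) = 7/(-2 + (-5 + S)²)
E(b, N) = -14 - 7*b (E(b, N) = -7*(b + 2) = -7*(2 + b) = -14 - 7*b)
(-31653 - 43814)/(1/(-17346) + E(102, l((3*(-3))*3))) = (-31653 - 43814)/(1/(-17346) + (-14 - 7*102)) = -75467/(-1/17346 + (-14 - 714)) = -75467/(-1/17346 - 728) = -75467/(-12627889/17346) = -75467*(-17346/12627889) = 1309050582/12627889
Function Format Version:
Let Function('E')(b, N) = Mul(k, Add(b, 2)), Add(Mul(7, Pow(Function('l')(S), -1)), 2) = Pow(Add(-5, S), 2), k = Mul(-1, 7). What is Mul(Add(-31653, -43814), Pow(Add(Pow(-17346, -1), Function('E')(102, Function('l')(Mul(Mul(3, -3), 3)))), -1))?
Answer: Rational(1309050582, 12627889) ≈ 103.66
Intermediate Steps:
k = -7
Function('l')(S) = Mul(7, Pow(Add(-2, Pow(Add(-5, S), 2)), -1))
Function('E')(b, N) = Add(-14, Mul(-7, b)) (Function('E')(b, N) = Mul(-7, Add(b, 2)) = Mul(-7, Add(2, b)) = Add(-14, Mul(-7, b)))
Mul(Add(-31653, -43814), Pow(Add(Pow(-17346, -1), Function('E')(102, Function('l')(Mul(Mul(3, -3), 3)))), -1)) = Mul(Add(-31653, -43814), Pow(Add(Pow(-17346, -1), Add(-14, Mul(-7, 102))), -1)) = Mul(-75467, Pow(Add(Rational(-1, 17346), Add(-14, -714)), -1)) = Mul(-75467, Pow(Add(Rational(-1, 17346), -728), -1)) = Mul(-75467, Pow(Rational(-12627889, 17346), -1)) = Mul(-75467, Rational(-17346, 12627889)) = Rational(1309050582, 12627889)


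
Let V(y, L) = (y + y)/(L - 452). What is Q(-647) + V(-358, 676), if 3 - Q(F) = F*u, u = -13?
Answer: -471027/56 ≈ -8411.2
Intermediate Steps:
Q(F) = 3 + 13*F (Q(F) = 3 - F*(-13) = 3 - (-13)*F = 3 + 13*F)
V(y, L) = 2*y/(-452 + L) (V(y, L) = (2*y)/(-452 + L) = 2*y/(-452 + L))
Q(-647) + V(-358, 676) = (3 + 13*(-647)) + 2*(-358)/(-452 + 676) = (3 - 8411) + 2*(-358)/224 = -8408 + 2*(-358)*(1/224) = -8408 - 179/56 = -471027/56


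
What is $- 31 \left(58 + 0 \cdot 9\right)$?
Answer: $-1798$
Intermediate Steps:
$- 31 \left(58 + 0 \cdot 9\right) = - 31 \left(58 + 0\right) = \left(-31\right) 58 = -1798$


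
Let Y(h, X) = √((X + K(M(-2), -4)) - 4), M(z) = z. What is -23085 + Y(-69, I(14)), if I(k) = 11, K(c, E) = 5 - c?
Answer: -23085 + √14 ≈ -23081.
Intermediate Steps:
Y(h, X) = √(3 + X) (Y(h, X) = √((X + (5 - 1*(-2))) - 4) = √((X + (5 + 2)) - 4) = √((X + 7) - 4) = √((7 + X) - 4) = √(3 + X))
-23085 + Y(-69, I(14)) = -23085 + √(3 + 11) = -23085 + √14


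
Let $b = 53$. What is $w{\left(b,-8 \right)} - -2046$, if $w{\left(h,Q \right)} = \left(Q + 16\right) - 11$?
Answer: $2043$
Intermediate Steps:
$w{\left(h,Q \right)} = 5 + Q$ ($w{\left(h,Q \right)} = \left(16 + Q\right) - 11 = 5 + Q$)
$w{\left(b,-8 \right)} - -2046 = \left(5 - 8\right) - -2046 = -3 + 2046 = 2043$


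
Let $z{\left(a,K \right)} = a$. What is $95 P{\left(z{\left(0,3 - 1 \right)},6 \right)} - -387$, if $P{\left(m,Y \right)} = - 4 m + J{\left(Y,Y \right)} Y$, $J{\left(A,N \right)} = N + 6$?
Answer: $7227$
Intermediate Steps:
$J{\left(A,N \right)} = 6 + N$
$P{\left(m,Y \right)} = - 4 m + Y \left(6 + Y\right)$ ($P{\left(m,Y \right)} = - 4 m + \left(6 + Y\right) Y = - 4 m + Y \left(6 + Y\right)$)
$95 P{\left(z{\left(0,3 - 1 \right)},6 \right)} - -387 = 95 \left(\left(-4\right) 0 + 6 \left(6 + 6\right)\right) - -387 = 95 \left(0 + 6 \cdot 12\right) + 387 = 95 \left(0 + 72\right) + 387 = 95 \cdot 72 + 387 = 6840 + 387 = 7227$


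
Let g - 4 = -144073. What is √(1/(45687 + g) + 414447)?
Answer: √4011439941449646/98382 ≈ 643.78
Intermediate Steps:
g = -144069 (g = 4 - 144073 = -144069)
√(1/(45687 + g) + 414447) = √(1/(45687 - 144069) + 414447) = √(1/(-98382) + 414447) = √(-1/98382 + 414447) = √(40774124753/98382) = √4011439941449646/98382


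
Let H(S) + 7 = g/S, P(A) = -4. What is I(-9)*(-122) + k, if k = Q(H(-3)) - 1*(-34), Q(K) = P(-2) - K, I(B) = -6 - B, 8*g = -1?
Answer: -7897/24 ≈ -329.04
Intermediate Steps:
g = -⅛ (g = (⅛)*(-1) = -⅛ ≈ -0.12500)
H(S) = -7 - 1/(8*S)
Q(K) = -4 - K
k = 887/24 (k = (-4 - (-7 - ⅛/(-3))) - 1*(-34) = (-4 - (-7 - ⅛*(-⅓))) + 34 = (-4 - (-7 + 1/24)) + 34 = (-4 - 1*(-167/24)) + 34 = (-4 + 167/24) + 34 = 71/24 + 34 = 887/24 ≈ 36.958)
I(-9)*(-122) + k = (-6 - 1*(-9))*(-122) + 887/24 = (-6 + 9)*(-122) + 887/24 = 3*(-122) + 887/24 = -366 + 887/24 = -7897/24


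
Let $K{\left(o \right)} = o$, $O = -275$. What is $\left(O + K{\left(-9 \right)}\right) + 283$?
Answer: $-1$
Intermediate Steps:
$\left(O + K{\left(-9 \right)}\right) + 283 = \left(-275 - 9\right) + 283 = -284 + 283 = -1$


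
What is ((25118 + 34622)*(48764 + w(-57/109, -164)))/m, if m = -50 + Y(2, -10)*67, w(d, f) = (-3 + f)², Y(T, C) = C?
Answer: -25440279/4 ≈ -6.3601e+6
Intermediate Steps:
m = -720 (m = -50 - 10*67 = -50 - 670 = -720)
((25118 + 34622)*(48764 + w(-57/109, -164)))/m = ((25118 + 34622)*(48764 + (-3 - 164)²))/(-720) = (59740*(48764 + (-167)²))*(-1/720) = (59740*(48764 + 27889))*(-1/720) = (59740*76653)*(-1/720) = 4579250220*(-1/720) = -25440279/4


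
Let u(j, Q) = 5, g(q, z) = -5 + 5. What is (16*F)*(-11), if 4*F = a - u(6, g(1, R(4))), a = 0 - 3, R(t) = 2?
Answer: 352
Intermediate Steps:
g(q, z) = 0
a = -3
F = -2 (F = (-3 - 1*5)/4 = (-3 - 5)/4 = (1/4)*(-8) = -2)
(16*F)*(-11) = (16*(-2))*(-11) = -32*(-11) = 352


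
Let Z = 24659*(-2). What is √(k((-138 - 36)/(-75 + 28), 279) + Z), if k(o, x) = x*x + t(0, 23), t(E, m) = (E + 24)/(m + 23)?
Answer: √15088943/23 ≈ 168.89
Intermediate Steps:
t(E, m) = (24 + E)/(23 + m)
Z = -49318
k(o, x) = 12/23 + x² (k(o, x) = x*x + (24 + 0)/(23 + 23) = x² + 24/46 = x² + (1/46)*24 = x² + 12/23 = 12/23 + x²)
√(k((-138 - 36)/(-75 + 28), 279) + Z) = √((12/23 + 279²) - 49318) = √((12/23 + 77841) - 49318) = √(1790355/23 - 49318) = √(656041/23) = √15088943/23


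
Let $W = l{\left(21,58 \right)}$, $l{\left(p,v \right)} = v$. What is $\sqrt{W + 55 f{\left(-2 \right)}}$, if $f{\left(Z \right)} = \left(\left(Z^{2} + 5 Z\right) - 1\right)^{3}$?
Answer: $i \sqrt{18807} \approx 137.14 i$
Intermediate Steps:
$W = 58$
$f{\left(Z \right)} = \left(-1 + Z^{2} + 5 Z\right)^{3}$
$\sqrt{W + 55 f{\left(-2 \right)}} = \sqrt{58 + 55 \left(-1 + \left(-2\right)^{2} + 5 \left(-2\right)\right)^{3}} = \sqrt{58 + 55 \left(-1 + 4 - 10\right)^{3}} = \sqrt{58 + 55 \left(-7\right)^{3}} = \sqrt{58 + 55 \left(-343\right)} = \sqrt{58 - 18865} = \sqrt{-18807} = i \sqrt{18807}$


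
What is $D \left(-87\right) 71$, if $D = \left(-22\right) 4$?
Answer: $543576$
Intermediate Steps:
$D = -88$
$D \left(-87\right) 71 = \left(-88\right) \left(-87\right) 71 = 7656 \cdot 71 = 543576$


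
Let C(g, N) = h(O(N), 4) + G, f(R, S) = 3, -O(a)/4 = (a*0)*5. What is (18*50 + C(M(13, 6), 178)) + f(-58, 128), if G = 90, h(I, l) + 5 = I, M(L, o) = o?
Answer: 988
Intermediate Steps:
O(a) = 0 (O(a) = -4*a*0*5 = -0*5 = -4*0 = 0)
h(I, l) = -5 + I
C(g, N) = 85 (C(g, N) = (-5 + 0) + 90 = -5 + 90 = 85)
(18*50 + C(M(13, 6), 178)) + f(-58, 128) = (18*50 + 85) + 3 = (900 + 85) + 3 = 985 + 3 = 988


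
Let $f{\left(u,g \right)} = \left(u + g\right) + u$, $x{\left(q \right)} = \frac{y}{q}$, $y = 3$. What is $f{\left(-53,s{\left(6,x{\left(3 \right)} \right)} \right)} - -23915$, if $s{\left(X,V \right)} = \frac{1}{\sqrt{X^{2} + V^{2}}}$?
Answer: $23809 + \frac{\sqrt{37}}{37} \approx 23809.0$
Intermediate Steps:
$x{\left(q \right)} = \frac{3}{q}$
$s{\left(X,V \right)} = \frac{1}{\sqrt{V^{2} + X^{2}}}$
$f{\left(u,g \right)} = g + 2 u$ ($f{\left(u,g \right)} = \left(g + u\right) + u = g + 2 u$)
$f{\left(-53,s{\left(6,x{\left(3 \right)} \right)} \right)} - -23915 = \left(\frac{1}{\sqrt{\left(\frac{3}{3}\right)^{2} + 6^{2}}} + 2 \left(-53\right)\right) - -23915 = \left(\frac{1}{\sqrt{\left(3 \cdot \frac{1}{3}\right)^{2} + 36}} - 106\right) + 23915 = \left(\frac{1}{\sqrt{1^{2} + 36}} - 106\right) + 23915 = \left(\frac{1}{\sqrt{1 + 36}} - 106\right) + 23915 = \left(\frac{1}{\sqrt{37}} - 106\right) + 23915 = \left(\frac{\sqrt{37}}{37} - 106\right) + 23915 = \left(-106 + \frac{\sqrt{37}}{37}\right) + 23915 = 23809 + \frac{\sqrt{37}}{37}$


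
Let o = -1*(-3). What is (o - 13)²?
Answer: 100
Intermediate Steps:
o = 3
(o - 13)² = (3 - 13)² = (-10)² = 100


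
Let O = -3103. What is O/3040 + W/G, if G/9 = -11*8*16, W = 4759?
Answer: -1680893/1203840 ≈ -1.3963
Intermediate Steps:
G = -12672 (G = 9*(-11*8*16) = 9*(-88*16) = 9*(-1408) = -12672)
O/3040 + W/G = -3103/3040 + 4759/(-12672) = -3103*1/3040 + 4759*(-1/12672) = -3103/3040 - 4759/12672 = -1680893/1203840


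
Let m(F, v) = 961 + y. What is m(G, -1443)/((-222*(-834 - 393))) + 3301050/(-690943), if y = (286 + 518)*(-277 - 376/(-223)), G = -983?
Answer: -234476492667311/41970546241866 ≈ -5.5867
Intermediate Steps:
y = -49361580/223 (y = 804*(-277 - 376*(-1/223)) = 804*(-277 + 376/223) = 804*(-61395/223) = -49361580/223 ≈ -2.2135e+5)
m(F, v) = -49147277/223 (m(F, v) = 961 - 49361580/223 = -49147277/223)
m(G, -1443)/((-222*(-834 - 393))) + 3301050/(-690943) = -49147277*(-1/(222*(-834 - 393)))/223 + 3301050/(-690943) = -49147277/(223*((-222*(-1227)))) + 3301050*(-1/690943) = -49147277/223/272394 - 3301050/690943 = -49147277/223*1/272394 - 3301050/690943 = -49147277/60743862 - 3301050/690943 = -234476492667311/41970546241866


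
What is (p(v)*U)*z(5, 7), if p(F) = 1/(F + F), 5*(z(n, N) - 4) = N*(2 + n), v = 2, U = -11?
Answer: -759/20 ≈ -37.950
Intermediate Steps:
z(n, N) = 4 + N*(2 + n)/5 (z(n, N) = 4 + (N*(2 + n))/5 = 4 + N*(2 + n)/5)
p(F) = 1/(2*F)
(p(v)*U)*z(5, 7) = (((½)/2)*(-11))*(4 + (⅖)*7 + (⅕)*7*5) = (((½)*(½))*(-11))*(4 + 14/5 + 7) = ((¼)*(-11))*(69/5) = -11/4*69/5 = -759/20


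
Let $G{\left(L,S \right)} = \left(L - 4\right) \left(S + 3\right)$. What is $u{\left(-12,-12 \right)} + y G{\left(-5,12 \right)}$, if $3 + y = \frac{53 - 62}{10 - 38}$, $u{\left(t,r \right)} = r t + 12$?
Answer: $\frac{14493}{28} \approx 517.61$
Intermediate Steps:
$u{\left(t,r \right)} = 12 + r t$
$G{\left(L,S \right)} = \left(-4 + L\right) \left(3 + S\right)$
$y = - \frac{75}{28}$ ($y = -3 + \frac{53 - 62}{10 - 38} = -3 - \frac{9}{-28} = -3 - - \frac{9}{28} = -3 + \frac{9}{28} = - \frac{75}{28} \approx -2.6786$)
$u{\left(-12,-12 \right)} + y G{\left(-5,12 \right)} = \left(12 - -144\right) - \frac{75 \left(-12 - 48 + 3 \left(-5\right) - 60\right)}{28} = \left(12 + 144\right) - \frac{75 \left(-12 - 48 - 15 - 60\right)}{28} = 156 - - \frac{10125}{28} = 156 + \frac{10125}{28} = \frac{14493}{28}$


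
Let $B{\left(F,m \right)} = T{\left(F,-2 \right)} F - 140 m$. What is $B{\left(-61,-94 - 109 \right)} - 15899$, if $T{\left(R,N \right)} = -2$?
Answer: $12643$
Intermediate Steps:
$B{\left(F,m \right)} = - 140 m - 2 F$ ($B{\left(F,m \right)} = - 2 F - 140 m = - 140 m - 2 F$)
$B{\left(-61,-94 - 109 \right)} - 15899 = \left(- 140 \left(-94 - 109\right) - -122\right) - 15899 = \left(- 140 \left(-94 - 109\right) + 122\right) - 15899 = \left(\left(-140\right) \left(-203\right) + 122\right) - 15899 = \left(28420 + 122\right) - 15899 = 28542 - 15899 = 12643$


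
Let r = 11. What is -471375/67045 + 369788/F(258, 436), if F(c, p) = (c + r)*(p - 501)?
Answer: -6606885667/234456365 ≈ -28.180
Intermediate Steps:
F(c, p) = (-501 + p)*(11 + c) (F(c, p) = (c + 11)*(p - 501) = (11 + c)*(-501 + p) = (-501 + p)*(11 + c))
-471375/67045 + 369788/F(258, 436) = -471375/67045 + 369788/(-5511 - 501*258 + 11*436 + 258*436) = -471375*1/67045 + 369788/(-5511 - 129258 + 4796 + 112488) = -94275/13409 + 369788/(-17485) = -94275/13409 + 369788*(-1/17485) = -94275/13409 - 369788/17485 = -6606885667/234456365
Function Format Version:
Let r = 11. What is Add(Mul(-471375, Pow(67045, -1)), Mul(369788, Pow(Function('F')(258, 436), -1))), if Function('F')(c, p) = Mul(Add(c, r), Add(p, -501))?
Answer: Rational(-6606885667, 234456365) ≈ -28.180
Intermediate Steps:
Function('F')(c, p) = Mul(Add(-501, p), Add(11, c)) (Function('F')(c, p) = Mul(Add(c, 11), Add(p, -501)) = Mul(Add(11, c), Add(-501, p)) = Mul(Add(-501, p), Add(11, c)))
Add(Mul(-471375, Pow(67045, -1)), Mul(369788, Pow(Function('F')(258, 436), -1))) = Add(Mul(-471375, Pow(67045, -1)), Mul(369788, Pow(Add(-5511, Mul(-501, 258), Mul(11, 436), Mul(258, 436)), -1))) = Add(Mul(-471375, Rational(1, 67045)), Mul(369788, Pow(Add(-5511, -129258, 4796, 112488), -1))) = Add(Rational(-94275, 13409), Mul(369788, Pow(-17485, -1))) = Add(Rational(-94275, 13409), Mul(369788, Rational(-1, 17485))) = Add(Rational(-94275, 13409), Rational(-369788, 17485)) = Rational(-6606885667, 234456365)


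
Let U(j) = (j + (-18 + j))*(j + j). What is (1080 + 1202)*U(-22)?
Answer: 6225296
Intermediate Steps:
U(j) = 2*j*(-18 + 2*j) (U(j) = (-18 + 2*j)*(2*j) = 2*j*(-18 + 2*j))
(1080 + 1202)*U(-22) = (1080 + 1202)*(4*(-22)*(-9 - 22)) = 2282*(4*(-22)*(-31)) = 2282*2728 = 6225296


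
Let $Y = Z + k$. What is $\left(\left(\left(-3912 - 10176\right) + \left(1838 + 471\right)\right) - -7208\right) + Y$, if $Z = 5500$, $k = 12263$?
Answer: $13192$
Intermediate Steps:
$Y = 17763$ ($Y = 5500 + 12263 = 17763$)
$\left(\left(\left(-3912 - 10176\right) + \left(1838 + 471\right)\right) - -7208\right) + Y = \left(\left(\left(-3912 - 10176\right) + \left(1838 + 471\right)\right) - -7208\right) + 17763 = \left(\left(-14088 + 2309\right) + \left(-6821 + 14029\right)\right) + 17763 = \left(-11779 + 7208\right) + 17763 = -4571 + 17763 = 13192$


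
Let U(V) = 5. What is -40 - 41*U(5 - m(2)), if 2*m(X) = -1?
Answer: -245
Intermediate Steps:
m(X) = -1/2 (m(X) = (1/2)*(-1) = -1/2)
-40 - 41*U(5 - m(2)) = -40 - 41*5 = -40 - 205 = -245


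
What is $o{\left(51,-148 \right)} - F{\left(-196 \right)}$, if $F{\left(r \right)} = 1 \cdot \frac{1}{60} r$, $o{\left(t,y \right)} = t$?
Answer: $\frac{814}{15} \approx 54.267$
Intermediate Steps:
$F{\left(r \right)} = \frac{r}{60}$ ($F{\left(r \right)} = 1 \cdot \frac{1}{60} r = \frac{r}{60}$)
$o{\left(51,-148 \right)} - F{\left(-196 \right)} = 51 - \frac{1}{60} \left(-196\right) = 51 - - \frac{49}{15} = 51 + \frac{49}{15} = \frac{814}{15}$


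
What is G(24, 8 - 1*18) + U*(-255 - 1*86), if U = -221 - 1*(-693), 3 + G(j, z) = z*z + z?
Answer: -160865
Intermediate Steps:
G(j, z) = -3 + z + z**2 (G(j, z) = -3 + (z*z + z) = -3 + (z**2 + z) = -3 + (z + z**2) = -3 + z + z**2)
U = 472 (U = -221 + 693 = 472)
G(24, 8 - 1*18) + U*(-255 - 1*86) = (-3 + (8 - 1*18) + (8 - 1*18)**2) + 472*(-255 - 1*86) = (-3 + (8 - 18) + (8 - 18)**2) + 472*(-255 - 86) = (-3 - 10 + (-10)**2) + 472*(-341) = (-3 - 10 + 100) - 160952 = 87 - 160952 = -160865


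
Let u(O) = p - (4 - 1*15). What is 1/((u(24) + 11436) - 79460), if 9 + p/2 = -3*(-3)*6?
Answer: -1/67923 ≈ -1.4723e-5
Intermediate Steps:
p = 90 (p = -18 + 2*(-3*(-3)*6) = -18 + 2*(9*6) = -18 + 2*54 = -18 + 108 = 90)
u(O) = 101 (u(O) = 90 - (4 - 1*15) = 90 - (4 - 15) = 90 - 1*(-11) = 90 + 11 = 101)
1/((u(24) + 11436) - 79460) = 1/((101 + 11436) - 79460) = 1/(11537 - 79460) = 1/(-67923) = -1/67923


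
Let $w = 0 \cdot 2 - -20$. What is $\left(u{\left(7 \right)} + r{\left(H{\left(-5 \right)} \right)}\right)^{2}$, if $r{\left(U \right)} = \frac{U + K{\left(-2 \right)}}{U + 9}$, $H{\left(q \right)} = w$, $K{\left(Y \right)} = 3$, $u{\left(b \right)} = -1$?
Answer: $\frac{36}{841} \approx 0.042806$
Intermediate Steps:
$w = 20$ ($w = 0 + 20 = 20$)
$H{\left(q \right)} = 20$
$r{\left(U \right)} = \frac{3 + U}{9 + U}$ ($r{\left(U \right)} = \frac{U + 3}{U + 9} = \frac{3 + U}{9 + U}$)
$\left(u{\left(7 \right)} + r{\left(H{\left(-5 \right)} \right)}\right)^{2} = \left(-1 + \frac{3 + 20}{9 + 20}\right)^{2} = \left(-1 + \frac{1}{29} \cdot 23\right)^{2} = \left(-1 + \frac{23}{29}\right)^{2} = \left(- \frac{6}{29}\right)^{2} = \frac{36}{841}$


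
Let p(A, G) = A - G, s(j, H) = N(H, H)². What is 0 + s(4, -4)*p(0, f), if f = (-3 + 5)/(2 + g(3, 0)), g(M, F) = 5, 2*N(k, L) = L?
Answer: -8/7 ≈ -1.1429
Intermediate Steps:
N(k, L) = L/2
s(j, H) = H²/4 (s(j, H) = (H/2)² = H²/4)
f = 2/7 (f = (-3 + 5)/(2 + 5) = 2/7 ≈ 0.28571)
0 + s(4, -4)*p(0, f) = 0 + ((¼)*(-4)²)*(0 - 1*2/7) = 0 + ((¼)*16)*(0 - 2/7) = 0 + 4*(-2/7) = 0 - 8/7 = -8/7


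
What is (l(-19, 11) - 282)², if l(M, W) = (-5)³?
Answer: 165649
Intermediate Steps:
l(M, W) = -125
(l(-19, 11) - 282)² = (-125 - 282)² = (-407)² = 165649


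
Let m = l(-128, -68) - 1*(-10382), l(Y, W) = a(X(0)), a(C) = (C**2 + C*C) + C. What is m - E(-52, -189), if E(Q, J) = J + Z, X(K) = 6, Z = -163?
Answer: 10812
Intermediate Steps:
a(C) = C + 2*C**2 (a(C) = (C**2 + C**2) + C = 2*C**2 + C = C + 2*C**2)
l(Y, W) = 78 (l(Y, W) = 6*(1 + 2*6) = 6*(1 + 12) = 6*13 = 78)
E(Q, J) = -163 + J (E(Q, J) = J - 163 = -163 + J)
m = 10460 (m = 78 - 1*(-10382) = 78 + 10382 = 10460)
m - E(-52, -189) = 10460 - (-163 - 189) = 10460 - 1*(-352) = 10460 + 352 = 10812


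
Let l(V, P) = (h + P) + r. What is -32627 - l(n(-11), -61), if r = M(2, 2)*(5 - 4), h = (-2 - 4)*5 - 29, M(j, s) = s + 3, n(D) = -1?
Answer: -32512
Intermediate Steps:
M(j, s) = 3 + s
h = -59 (h = -6*5 - 29 = -30 - 29 = -59)
r = 5 (r = (3 + 2)*(5 - 4) = 5*1 = 5)
l(V, P) = -54 + P (l(V, P) = (-59 + P) + 5 = -54 + P)
-32627 - l(n(-11), -61) = -32627 - (-54 - 61) = -32627 - 1*(-115) = -32627 + 115 = -32512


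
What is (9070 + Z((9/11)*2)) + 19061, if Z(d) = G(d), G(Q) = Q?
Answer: 309459/11 ≈ 28133.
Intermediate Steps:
Z(d) = d
(9070 + Z((9/11)*2)) + 19061 = (9070 + (9/11)*2) + 19061 = (9070 + 18/11) + 19061 = 99788/11 + 19061 = 309459/11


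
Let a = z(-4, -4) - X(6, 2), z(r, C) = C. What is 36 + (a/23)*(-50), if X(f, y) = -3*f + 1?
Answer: 178/23 ≈ 7.7391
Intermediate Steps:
X(f, y) = 1 - 3*f
a = 13 (a = -4 - (1 - 3*6) = -4 - (1 - 18) = -4 - 1*(-17) = -4 + 17 = 13)
36 + (a/23)*(-50) = 36 + (13/23)*(-50) = 36 - 650/23 = 178/23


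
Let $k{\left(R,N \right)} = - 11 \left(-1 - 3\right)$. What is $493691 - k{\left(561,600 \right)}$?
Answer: $493647$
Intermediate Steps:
$k{\left(R,N \right)} = 44$ ($k{\left(R,N \right)} = \left(-11\right) \left(-4\right) = 44$)
$493691 - k{\left(561,600 \right)} = 493691 - 44 = 493647$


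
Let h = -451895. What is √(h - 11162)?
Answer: I*√463057 ≈ 680.48*I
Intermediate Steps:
√(h - 11162) = √(-451895 - 11162) = √(-463057) = I*√463057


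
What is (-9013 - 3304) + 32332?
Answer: 20015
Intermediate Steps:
(-9013 - 3304) + 32332 = -12317 + 32332 = 20015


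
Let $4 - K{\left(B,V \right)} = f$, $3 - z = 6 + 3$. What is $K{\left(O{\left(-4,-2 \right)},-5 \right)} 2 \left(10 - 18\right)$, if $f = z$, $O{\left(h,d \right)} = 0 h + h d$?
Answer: $-160$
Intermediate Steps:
$z = -6$ ($z = 3 - \left(6 + 3\right) = 3 - 9 = -6$)
$O{\left(h,d \right)} = d h$ ($O{\left(h,d \right)} = 0 + d h = d h$)
$f = -6$
$K{\left(B,V \right)} = 10$ ($K{\left(B,V \right)} = 4 - -6 = 4 + 6 = 10$)
$K{\left(O{\left(-4,-2 \right)},-5 \right)} 2 \left(10 - 18\right) = 10 \cdot 2 \left(10 - 18\right) = 20 \left(-8\right) = -160$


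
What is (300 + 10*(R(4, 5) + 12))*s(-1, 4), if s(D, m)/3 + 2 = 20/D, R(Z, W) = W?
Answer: -31020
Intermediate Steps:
s(D, m) = -6 + 60/D (s(D, m) = -6 + 3*(20/D) = -6 + 60/D)
(300 + 10*(R(4, 5) + 12))*s(-1, 4) = (300 + 10*(5 + 12))*(-6 + 60/(-1)) = (300 + 10*17)*(-6 + 60*(-1)) = (300 + 170)*(-6 - 60) = 470*(-66) = -31020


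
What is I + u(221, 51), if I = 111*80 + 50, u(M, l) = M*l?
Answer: 20201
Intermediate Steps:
I = 8930 (I = 8880 + 50 = 8930)
I + u(221, 51) = 8930 + 221*51 = 8930 + 11271 = 20201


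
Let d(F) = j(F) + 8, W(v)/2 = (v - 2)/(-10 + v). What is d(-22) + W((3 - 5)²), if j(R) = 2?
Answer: 28/3 ≈ 9.3333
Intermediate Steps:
W(v) = 2*(-2 + v)/(-10 + v) (W(v) = 2*((v - 2)/(-10 + v)) = 2*((-2 + v)/(-10 + v)) = 2*(-2 + v)/(-10 + v))
d(F) = 10 (d(F) = 2 + 8 = 10)
d(-22) + W((3 - 5)²) = 10 + 2*(-2 + (3 - 5)²)/(-10 + (3 - 5)²) = 10 + 2*(-2 + (-2)²)/(-10 + (-2)²) = 10 + 2*(-2 + 4)/(-10 + 4) = 10 + 2*2/(-6) = 10 + 2*(-⅙)*2 = 10 - ⅔ = 28/3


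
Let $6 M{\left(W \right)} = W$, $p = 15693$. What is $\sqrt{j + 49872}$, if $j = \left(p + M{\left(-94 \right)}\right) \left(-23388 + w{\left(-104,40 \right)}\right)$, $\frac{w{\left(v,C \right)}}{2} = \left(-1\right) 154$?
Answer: $\frac{4 i \sqrt{208935123}}{3} \approx 19273.0 i$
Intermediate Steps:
$w{\left(v,C \right)} = -308$ ($w{\left(v,C \right)} = 2 \left(\left(-1\right) 154\right) = 2 \left(-154\right) = -308$)
$M{\left(W \right)} = \frac{W}{6}$
$j = - \frac{1114470272}{3}$ ($j = \left(15693 + \frac{1}{6} \left(-94\right)\right) \left(-23388 - 308\right) = \left(15693 - \frac{47}{3}\right) \left(-23696\right) = \frac{47032}{3} \left(-23696\right) = - \frac{1114470272}{3} \approx -3.7149 \cdot 10^{8}$)
$\sqrt{j + 49872} = \sqrt{- \frac{1114470272}{3} + 49872} = \sqrt{- \frac{1114320656}{3}} = \frac{4 i \sqrt{208935123}}{3}$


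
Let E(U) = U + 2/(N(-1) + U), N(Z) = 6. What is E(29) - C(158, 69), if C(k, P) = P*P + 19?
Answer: -166283/35 ≈ -4750.9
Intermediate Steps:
E(U) = U + 2/(6 + U)
C(k, P) = 19 + P**2 (C(k, P) = P**2 + 19 = 19 + P**2)
E(29) - C(158, 69) = (2 + 29**2 + 6*29)/(6 + 29) - (19 + 69**2) = (2 + 841 + 174)/35 - (19 + 4761) = (1/35)*1017 - 1*4780 = 1017/35 - 4780 = -166283/35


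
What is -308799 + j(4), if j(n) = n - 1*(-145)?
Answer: -308650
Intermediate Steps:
j(n) = 145 + n (j(n) = n + 145 = 145 + n)
-308799 + j(4) = -308799 + (145 + 4) = -308799 + 149 = -308650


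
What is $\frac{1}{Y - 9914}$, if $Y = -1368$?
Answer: $- \frac{1}{11282} \approx -8.8637 \cdot 10^{-5}$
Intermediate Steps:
$\frac{1}{Y - 9914} = \frac{1}{-1368 - 9914} = \frac{1}{-11282} = - \frac{1}{11282}$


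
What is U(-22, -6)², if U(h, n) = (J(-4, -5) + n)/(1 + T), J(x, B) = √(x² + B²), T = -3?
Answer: (6 - √41)²/4 ≈ 0.040627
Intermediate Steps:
J(x, B) = √(B² + x²)
U(h, n) = -n/2 - √41/2 (U(h, n) = (√((-5)² + (-4)²) + n)/(1 - 3) = (√(25 + 16) + n)/(-2) = (√41 + n)*(-½) = (n + √41)*(-½) = -n/2 - √41/2)
U(-22, -6)² = (-½*(-6) - √41/2)² = (3 - √41/2)²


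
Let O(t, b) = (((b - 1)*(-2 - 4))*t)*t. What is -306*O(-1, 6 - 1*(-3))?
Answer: 14688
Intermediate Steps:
O(t, b) = t**2*(6 - 6*b) (O(t, b) = (((-1 + b)*(-6))*t)*t = ((6 - 6*b)*t)*t = (t*(6 - 6*b))*t = t**2*(6 - 6*b))
-306*O(-1, 6 - 1*(-3)) = -1836*(-1)**2*(1 - (6 - 1*(-3))) = -1836*(1 - (6 + 3)) = -1836*(1 - 1*9) = -1836*(1 - 9) = -1836*(-8) = -306*(-48) = 14688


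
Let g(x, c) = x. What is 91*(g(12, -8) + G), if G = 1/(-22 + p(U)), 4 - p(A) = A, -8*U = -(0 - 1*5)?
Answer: 151060/139 ≈ 1086.8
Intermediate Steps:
U = -5/8 (U = -(-1)*(0 - 1*5)/8 = -(-1)*(0 - 5)/8 = -(-1)*(-5)/8 = -⅛*5 = -5/8 ≈ -0.62500)
p(A) = 4 - A
G = -8/139 (G = 1/(-22 + (4 - 1*(-5/8))) = 1/(-22 + (4 + 5/8)) = 1/(-22 + 37/8) = 1/(-139/8) = -8/139 ≈ -0.057554)
91*(g(12, -8) + G) = 91*(12 - 8/139) = 91*(1660/139) = 151060/139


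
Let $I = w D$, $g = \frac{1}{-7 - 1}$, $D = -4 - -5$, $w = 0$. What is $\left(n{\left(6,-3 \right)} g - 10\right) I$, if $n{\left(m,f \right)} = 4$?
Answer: $0$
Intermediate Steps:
$D = 1$ ($D = -4 + 5 = 1$)
$g = - \frac{1}{8}$ ($g = \frac{1}{-8} = - \frac{1}{8} \approx -0.125$)
$I = 0$ ($I = 0 \cdot 1 = 0$)
$\left(n{\left(6,-3 \right)} g - 10\right) I = \left(4 \left(- \frac{1}{8}\right) - 10\right) 0 = \left(- \frac{1}{2} - 10\right) 0 = \left(- \frac{21}{2}\right) 0 = 0$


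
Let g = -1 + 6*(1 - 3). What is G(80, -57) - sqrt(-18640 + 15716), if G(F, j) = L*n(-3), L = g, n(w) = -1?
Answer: 13 - 2*I*sqrt(731) ≈ 13.0 - 54.074*I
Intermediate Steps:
g = -13 (g = -1 + 6*(-2) = -1 - 12 = -13)
L = -13
G(F, j) = 13 (G(F, j) = -13*(-1) = 13)
G(80, -57) - sqrt(-18640 + 15716) = 13 - sqrt(-18640 + 15716) = 13 - sqrt(-2924) = 13 - 2*I*sqrt(731)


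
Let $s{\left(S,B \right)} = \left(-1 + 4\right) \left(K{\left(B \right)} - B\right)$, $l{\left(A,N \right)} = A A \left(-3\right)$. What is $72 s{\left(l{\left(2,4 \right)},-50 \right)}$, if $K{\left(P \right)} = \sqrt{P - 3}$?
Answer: $10800 + 216 i \sqrt{53} \approx 10800.0 + 1572.5 i$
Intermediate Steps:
$K{\left(P \right)} = \sqrt{-3 + P}$
$l{\left(A,N \right)} = - 3 A^{2}$ ($l{\left(A,N \right)} = A^{2} \left(-3\right) = - 3 A^{2}$)
$s{\left(S,B \right)} = - 3 B + 3 \sqrt{-3 + B}$ ($s{\left(S,B \right)} = \left(-1 + 4\right) \left(\sqrt{-3 + B} - B\right) = 3 \left(\sqrt{-3 + B} - B\right) = - 3 B + 3 \sqrt{-3 + B}$)
$72 s{\left(l{\left(2,4 \right)},-50 \right)} = 72 \left(\left(-3\right) \left(-50\right) + 3 \sqrt{-3 - 50}\right) = 72 \left(150 + 3 \sqrt{-53}\right) = 72 \left(150 + 3 i \sqrt{53}\right) = 10800 + 216 i \sqrt{53}$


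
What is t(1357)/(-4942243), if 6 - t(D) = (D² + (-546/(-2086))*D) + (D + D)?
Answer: 274832316/736394207 ≈ 0.37321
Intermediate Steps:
t(D) = 6 - D² - 337*D/149 (t(D) = 6 - ((D² + (-546/(-2086))*D) + (D + D)) = 6 - ((D² + (-546*(-1/2086))*D) + 2*D) = 6 - ((D² + 39*D/149) + 2*D) = 6 - (D² + 337*D/149) = 6 + (-D² - 337*D/149) = 6 - D² - 337*D/149)
t(1357)/(-4942243) = (6 - 1*1357² - 337/149*1357)/(-4942243) = (6 - 1*1841449 - 457309/149)*(-1/4942243) = (6 - 1841449 - 457309/149)*(-1/4942243) = -274832316/149*(-1/4942243) = 274832316/736394207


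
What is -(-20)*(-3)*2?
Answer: -120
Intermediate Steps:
-(-20)*(-3)*2 = -10*6*2 = -60*2 = -120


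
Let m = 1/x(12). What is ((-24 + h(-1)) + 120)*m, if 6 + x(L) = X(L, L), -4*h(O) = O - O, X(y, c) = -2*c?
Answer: -16/5 ≈ -3.2000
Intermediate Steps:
h(O) = 0 (h(O) = -(O - O)/4 = -¼*0 = 0)
x(L) = -6 - 2*L
m = -1/30 (m = 1/(-6 - 2*12) = 1/(-6 - 24) = 1/(-30) = -1/30 ≈ -0.033333)
((-24 + h(-1)) + 120)*m = ((-24 + 0) + 120)*(-1/30) = (-24 + 120)*(-1/30) = 96*(-1/30) = -16/5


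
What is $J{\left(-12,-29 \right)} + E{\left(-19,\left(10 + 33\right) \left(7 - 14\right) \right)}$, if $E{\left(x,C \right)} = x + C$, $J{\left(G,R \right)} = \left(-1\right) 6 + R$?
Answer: $-355$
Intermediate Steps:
$J{\left(G,R \right)} = -6 + R$
$E{\left(x,C \right)} = C + x$
$J{\left(-12,-29 \right)} + E{\left(-19,\left(10 + 33\right) \left(7 - 14\right) \right)} = \left(-6 - 29\right) + \left(\left(10 + 33\right) \left(7 - 14\right) - 19\right) = -35 + \left(43 \left(-7\right) - 19\right) = -35 - 320 = -355$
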